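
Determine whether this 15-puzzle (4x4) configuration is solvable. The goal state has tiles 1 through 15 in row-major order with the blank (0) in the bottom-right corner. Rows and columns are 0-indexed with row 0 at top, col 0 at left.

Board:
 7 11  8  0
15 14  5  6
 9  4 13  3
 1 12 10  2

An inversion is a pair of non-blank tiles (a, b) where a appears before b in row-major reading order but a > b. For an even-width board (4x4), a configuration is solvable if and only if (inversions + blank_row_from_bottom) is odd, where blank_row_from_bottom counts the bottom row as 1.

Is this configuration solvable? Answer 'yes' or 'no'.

Answer: yes

Derivation:
Inversions: 67
Blank is in row 0 (0-indexed from top), which is row 4 counting from the bottom (bottom = 1).
67 + 4 = 71, which is odd, so the puzzle is solvable.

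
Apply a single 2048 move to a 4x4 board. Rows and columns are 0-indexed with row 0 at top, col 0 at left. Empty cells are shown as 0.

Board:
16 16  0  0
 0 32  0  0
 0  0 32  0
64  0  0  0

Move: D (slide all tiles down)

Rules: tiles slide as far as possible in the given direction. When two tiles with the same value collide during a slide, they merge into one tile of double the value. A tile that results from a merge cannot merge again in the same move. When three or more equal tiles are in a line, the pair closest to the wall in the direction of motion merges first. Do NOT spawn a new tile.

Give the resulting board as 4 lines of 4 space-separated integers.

Answer:  0  0  0  0
 0  0  0  0
16 16  0  0
64 32 32  0

Derivation:
Slide down:
col 0: [16, 0, 0, 64] -> [0, 0, 16, 64]
col 1: [16, 32, 0, 0] -> [0, 0, 16, 32]
col 2: [0, 0, 32, 0] -> [0, 0, 0, 32]
col 3: [0, 0, 0, 0] -> [0, 0, 0, 0]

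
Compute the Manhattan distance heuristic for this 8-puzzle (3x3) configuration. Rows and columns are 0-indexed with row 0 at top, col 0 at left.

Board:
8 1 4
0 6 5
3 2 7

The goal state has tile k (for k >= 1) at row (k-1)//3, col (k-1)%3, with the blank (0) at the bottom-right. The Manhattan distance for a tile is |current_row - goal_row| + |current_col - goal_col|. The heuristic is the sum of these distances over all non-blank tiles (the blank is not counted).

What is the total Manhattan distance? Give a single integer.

Tile 8: at (0,0), goal (2,1), distance |0-2|+|0-1| = 3
Tile 1: at (0,1), goal (0,0), distance |0-0|+|1-0| = 1
Tile 4: at (0,2), goal (1,0), distance |0-1|+|2-0| = 3
Tile 6: at (1,1), goal (1,2), distance |1-1|+|1-2| = 1
Tile 5: at (1,2), goal (1,1), distance |1-1|+|2-1| = 1
Tile 3: at (2,0), goal (0,2), distance |2-0|+|0-2| = 4
Tile 2: at (2,1), goal (0,1), distance |2-0|+|1-1| = 2
Tile 7: at (2,2), goal (2,0), distance |2-2|+|2-0| = 2
Sum: 3 + 1 + 3 + 1 + 1 + 4 + 2 + 2 = 17

Answer: 17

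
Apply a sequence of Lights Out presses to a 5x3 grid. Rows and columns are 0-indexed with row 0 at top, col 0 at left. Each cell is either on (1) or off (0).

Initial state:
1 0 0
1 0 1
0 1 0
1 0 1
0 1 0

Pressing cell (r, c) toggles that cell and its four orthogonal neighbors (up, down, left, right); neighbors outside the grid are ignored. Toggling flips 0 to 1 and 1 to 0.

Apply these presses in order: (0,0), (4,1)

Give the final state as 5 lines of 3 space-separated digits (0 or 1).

After press 1 at (0,0):
0 1 0
0 0 1
0 1 0
1 0 1
0 1 0

After press 2 at (4,1):
0 1 0
0 0 1
0 1 0
1 1 1
1 0 1

Answer: 0 1 0
0 0 1
0 1 0
1 1 1
1 0 1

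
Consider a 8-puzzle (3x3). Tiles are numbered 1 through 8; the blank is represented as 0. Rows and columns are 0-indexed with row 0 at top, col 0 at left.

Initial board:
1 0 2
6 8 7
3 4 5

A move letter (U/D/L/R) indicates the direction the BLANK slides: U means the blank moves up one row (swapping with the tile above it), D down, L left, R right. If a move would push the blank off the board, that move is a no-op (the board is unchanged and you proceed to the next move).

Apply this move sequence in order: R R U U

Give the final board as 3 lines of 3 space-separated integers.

After move 1 (R):
1 2 0
6 8 7
3 4 5

After move 2 (R):
1 2 0
6 8 7
3 4 5

After move 3 (U):
1 2 0
6 8 7
3 4 5

After move 4 (U):
1 2 0
6 8 7
3 4 5

Answer: 1 2 0
6 8 7
3 4 5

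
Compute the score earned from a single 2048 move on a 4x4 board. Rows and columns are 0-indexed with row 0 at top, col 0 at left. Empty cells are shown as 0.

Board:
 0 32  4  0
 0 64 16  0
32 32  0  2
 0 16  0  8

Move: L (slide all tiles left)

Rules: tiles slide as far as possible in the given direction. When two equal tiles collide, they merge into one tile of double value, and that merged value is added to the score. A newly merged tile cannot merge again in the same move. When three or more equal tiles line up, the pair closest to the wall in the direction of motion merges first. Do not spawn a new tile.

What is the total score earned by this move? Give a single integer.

Answer: 64

Derivation:
Slide left:
row 0: [0, 32, 4, 0] -> [32, 4, 0, 0]  score +0 (running 0)
row 1: [0, 64, 16, 0] -> [64, 16, 0, 0]  score +0 (running 0)
row 2: [32, 32, 0, 2] -> [64, 2, 0, 0]  score +64 (running 64)
row 3: [0, 16, 0, 8] -> [16, 8, 0, 0]  score +0 (running 64)
Board after move:
32  4  0  0
64 16  0  0
64  2  0  0
16  8  0  0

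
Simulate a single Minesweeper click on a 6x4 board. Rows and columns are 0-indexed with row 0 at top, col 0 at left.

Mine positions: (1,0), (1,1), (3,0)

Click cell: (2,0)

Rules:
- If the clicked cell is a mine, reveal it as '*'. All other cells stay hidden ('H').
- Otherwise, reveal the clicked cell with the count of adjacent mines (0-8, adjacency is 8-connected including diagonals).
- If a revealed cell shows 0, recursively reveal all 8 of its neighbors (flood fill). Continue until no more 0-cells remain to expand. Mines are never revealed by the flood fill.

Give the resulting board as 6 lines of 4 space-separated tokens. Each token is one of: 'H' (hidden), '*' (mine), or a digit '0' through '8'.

H H H H
H H H H
3 H H H
H H H H
H H H H
H H H H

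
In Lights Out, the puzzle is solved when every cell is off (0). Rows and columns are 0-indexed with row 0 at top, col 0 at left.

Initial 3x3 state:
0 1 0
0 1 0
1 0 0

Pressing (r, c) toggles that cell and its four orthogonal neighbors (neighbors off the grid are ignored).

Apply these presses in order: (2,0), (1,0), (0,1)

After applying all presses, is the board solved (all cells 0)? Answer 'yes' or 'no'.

After press 1 at (2,0):
0 1 0
1 1 0
0 1 0

After press 2 at (1,0):
1 1 0
0 0 0
1 1 0

After press 3 at (0,1):
0 0 1
0 1 0
1 1 0

Lights still on: 4

Answer: no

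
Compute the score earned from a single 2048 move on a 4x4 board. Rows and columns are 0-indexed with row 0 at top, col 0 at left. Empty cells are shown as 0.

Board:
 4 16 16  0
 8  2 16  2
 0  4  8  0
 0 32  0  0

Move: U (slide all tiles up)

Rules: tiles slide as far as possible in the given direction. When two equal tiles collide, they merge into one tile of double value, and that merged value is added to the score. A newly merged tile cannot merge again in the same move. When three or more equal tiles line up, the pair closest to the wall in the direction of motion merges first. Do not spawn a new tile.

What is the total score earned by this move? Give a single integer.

Slide up:
col 0: [4, 8, 0, 0] -> [4, 8, 0, 0]  score +0 (running 0)
col 1: [16, 2, 4, 32] -> [16, 2, 4, 32]  score +0 (running 0)
col 2: [16, 16, 8, 0] -> [32, 8, 0, 0]  score +32 (running 32)
col 3: [0, 2, 0, 0] -> [2, 0, 0, 0]  score +0 (running 32)
Board after move:
 4 16 32  2
 8  2  8  0
 0  4  0  0
 0 32  0  0

Answer: 32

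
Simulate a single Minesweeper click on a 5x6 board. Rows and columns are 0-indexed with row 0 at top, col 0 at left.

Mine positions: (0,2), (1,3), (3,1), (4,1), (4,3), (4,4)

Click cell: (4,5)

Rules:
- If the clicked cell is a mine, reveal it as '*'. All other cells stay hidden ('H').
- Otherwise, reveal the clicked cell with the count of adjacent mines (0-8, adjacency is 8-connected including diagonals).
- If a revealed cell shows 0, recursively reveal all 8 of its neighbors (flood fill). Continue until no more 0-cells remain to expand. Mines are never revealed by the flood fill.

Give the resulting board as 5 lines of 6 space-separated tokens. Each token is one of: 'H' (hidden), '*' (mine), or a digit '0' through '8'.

H H H H H H
H H H H H H
H H H H H H
H H H H H H
H H H H H 1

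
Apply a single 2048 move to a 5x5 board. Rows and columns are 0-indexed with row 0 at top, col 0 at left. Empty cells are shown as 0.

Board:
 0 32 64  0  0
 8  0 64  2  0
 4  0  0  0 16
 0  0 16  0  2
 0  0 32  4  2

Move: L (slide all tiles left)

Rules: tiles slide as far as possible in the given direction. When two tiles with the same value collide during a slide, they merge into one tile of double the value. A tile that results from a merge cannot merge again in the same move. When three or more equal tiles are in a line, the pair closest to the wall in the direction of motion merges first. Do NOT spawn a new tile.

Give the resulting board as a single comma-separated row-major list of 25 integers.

Answer: 32, 64, 0, 0, 0, 8, 64, 2, 0, 0, 4, 16, 0, 0, 0, 16, 2, 0, 0, 0, 32, 4, 2, 0, 0

Derivation:
Slide left:
row 0: [0, 32, 64, 0, 0] -> [32, 64, 0, 0, 0]
row 1: [8, 0, 64, 2, 0] -> [8, 64, 2, 0, 0]
row 2: [4, 0, 0, 0, 16] -> [4, 16, 0, 0, 0]
row 3: [0, 0, 16, 0, 2] -> [16, 2, 0, 0, 0]
row 4: [0, 0, 32, 4, 2] -> [32, 4, 2, 0, 0]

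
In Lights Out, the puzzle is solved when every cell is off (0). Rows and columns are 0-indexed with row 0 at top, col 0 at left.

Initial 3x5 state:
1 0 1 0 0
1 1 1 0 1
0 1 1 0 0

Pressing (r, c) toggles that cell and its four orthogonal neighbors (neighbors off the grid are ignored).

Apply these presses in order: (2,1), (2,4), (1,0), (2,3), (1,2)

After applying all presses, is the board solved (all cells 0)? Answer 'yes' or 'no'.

Answer: yes

Derivation:
After press 1 at (2,1):
1 0 1 0 0
1 0 1 0 1
1 0 0 0 0

After press 2 at (2,4):
1 0 1 0 0
1 0 1 0 0
1 0 0 1 1

After press 3 at (1,0):
0 0 1 0 0
0 1 1 0 0
0 0 0 1 1

After press 4 at (2,3):
0 0 1 0 0
0 1 1 1 0
0 0 1 0 0

After press 5 at (1,2):
0 0 0 0 0
0 0 0 0 0
0 0 0 0 0

Lights still on: 0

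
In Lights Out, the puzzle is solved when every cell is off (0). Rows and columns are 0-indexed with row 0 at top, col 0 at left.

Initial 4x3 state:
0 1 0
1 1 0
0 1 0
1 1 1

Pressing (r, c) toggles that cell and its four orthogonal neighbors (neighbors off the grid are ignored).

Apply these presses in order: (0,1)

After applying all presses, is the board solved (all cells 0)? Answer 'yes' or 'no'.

After press 1 at (0,1):
1 0 1
1 0 0
0 1 0
1 1 1

Lights still on: 7

Answer: no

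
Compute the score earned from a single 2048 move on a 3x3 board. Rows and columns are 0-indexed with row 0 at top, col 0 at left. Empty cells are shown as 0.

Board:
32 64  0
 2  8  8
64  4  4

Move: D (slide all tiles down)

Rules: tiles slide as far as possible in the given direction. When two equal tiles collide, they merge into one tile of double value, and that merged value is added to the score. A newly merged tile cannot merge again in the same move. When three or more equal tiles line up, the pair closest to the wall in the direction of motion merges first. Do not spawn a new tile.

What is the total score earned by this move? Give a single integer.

Answer: 0

Derivation:
Slide down:
col 0: [32, 2, 64] -> [32, 2, 64]  score +0 (running 0)
col 1: [64, 8, 4] -> [64, 8, 4]  score +0 (running 0)
col 2: [0, 8, 4] -> [0, 8, 4]  score +0 (running 0)
Board after move:
32 64  0
 2  8  8
64  4  4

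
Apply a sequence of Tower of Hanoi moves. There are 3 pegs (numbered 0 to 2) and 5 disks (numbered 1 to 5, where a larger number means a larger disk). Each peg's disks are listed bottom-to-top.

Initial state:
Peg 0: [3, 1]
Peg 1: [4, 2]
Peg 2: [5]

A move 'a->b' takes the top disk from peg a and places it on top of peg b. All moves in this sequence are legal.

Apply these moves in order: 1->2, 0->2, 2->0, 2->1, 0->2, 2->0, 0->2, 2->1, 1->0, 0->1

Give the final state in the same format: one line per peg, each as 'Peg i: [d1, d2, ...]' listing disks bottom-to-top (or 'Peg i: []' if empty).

After move 1 (1->2):
Peg 0: [3, 1]
Peg 1: [4]
Peg 2: [5, 2]

After move 2 (0->2):
Peg 0: [3]
Peg 1: [4]
Peg 2: [5, 2, 1]

After move 3 (2->0):
Peg 0: [3, 1]
Peg 1: [4]
Peg 2: [5, 2]

After move 4 (2->1):
Peg 0: [3, 1]
Peg 1: [4, 2]
Peg 2: [5]

After move 5 (0->2):
Peg 0: [3]
Peg 1: [4, 2]
Peg 2: [5, 1]

After move 6 (2->0):
Peg 0: [3, 1]
Peg 1: [4, 2]
Peg 2: [5]

After move 7 (0->2):
Peg 0: [3]
Peg 1: [4, 2]
Peg 2: [5, 1]

After move 8 (2->1):
Peg 0: [3]
Peg 1: [4, 2, 1]
Peg 2: [5]

After move 9 (1->0):
Peg 0: [3, 1]
Peg 1: [4, 2]
Peg 2: [5]

After move 10 (0->1):
Peg 0: [3]
Peg 1: [4, 2, 1]
Peg 2: [5]

Answer: Peg 0: [3]
Peg 1: [4, 2, 1]
Peg 2: [5]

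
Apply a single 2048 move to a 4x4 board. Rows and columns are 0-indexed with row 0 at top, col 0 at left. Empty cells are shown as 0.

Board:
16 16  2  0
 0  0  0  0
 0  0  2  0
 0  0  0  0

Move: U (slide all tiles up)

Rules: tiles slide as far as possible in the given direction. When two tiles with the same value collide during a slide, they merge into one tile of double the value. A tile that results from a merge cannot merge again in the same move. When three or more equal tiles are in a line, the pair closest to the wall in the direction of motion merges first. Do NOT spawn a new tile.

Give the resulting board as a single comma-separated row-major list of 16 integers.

Answer: 16, 16, 4, 0, 0, 0, 0, 0, 0, 0, 0, 0, 0, 0, 0, 0

Derivation:
Slide up:
col 0: [16, 0, 0, 0] -> [16, 0, 0, 0]
col 1: [16, 0, 0, 0] -> [16, 0, 0, 0]
col 2: [2, 0, 2, 0] -> [4, 0, 0, 0]
col 3: [0, 0, 0, 0] -> [0, 0, 0, 0]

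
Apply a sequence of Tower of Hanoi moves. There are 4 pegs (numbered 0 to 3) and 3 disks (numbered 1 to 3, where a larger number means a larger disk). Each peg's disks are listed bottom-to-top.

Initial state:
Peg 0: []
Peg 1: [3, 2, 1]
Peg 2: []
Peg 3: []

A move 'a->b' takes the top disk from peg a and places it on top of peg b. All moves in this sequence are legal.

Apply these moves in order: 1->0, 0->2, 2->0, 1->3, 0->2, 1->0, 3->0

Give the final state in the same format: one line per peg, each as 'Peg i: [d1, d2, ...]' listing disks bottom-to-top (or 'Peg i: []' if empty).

After move 1 (1->0):
Peg 0: [1]
Peg 1: [3, 2]
Peg 2: []
Peg 3: []

After move 2 (0->2):
Peg 0: []
Peg 1: [3, 2]
Peg 2: [1]
Peg 3: []

After move 3 (2->0):
Peg 0: [1]
Peg 1: [3, 2]
Peg 2: []
Peg 3: []

After move 4 (1->3):
Peg 0: [1]
Peg 1: [3]
Peg 2: []
Peg 3: [2]

After move 5 (0->2):
Peg 0: []
Peg 1: [3]
Peg 2: [1]
Peg 3: [2]

After move 6 (1->0):
Peg 0: [3]
Peg 1: []
Peg 2: [1]
Peg 3: [2]

After move 7 (3->0):
Peg 0: [3, 2]
Peg 1: []
Peg 2: [1]
Peg 3: []

Answer: Peg 0: [3, 2]
Peg 1: []
Peg 2: [1]
Peg 3: []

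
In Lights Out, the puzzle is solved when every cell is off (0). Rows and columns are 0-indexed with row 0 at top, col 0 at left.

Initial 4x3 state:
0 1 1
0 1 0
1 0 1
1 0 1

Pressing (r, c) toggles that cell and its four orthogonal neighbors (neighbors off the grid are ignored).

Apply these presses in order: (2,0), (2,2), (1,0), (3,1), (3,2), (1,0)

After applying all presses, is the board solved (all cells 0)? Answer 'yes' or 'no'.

Answer: no

Derivation:
After press 1 at (2,0):
0 1 1
1 1 0
0 1 1
0 0 1

After press 2 at (2,2):
0 1 1
1 1 1
0 0 0
0 0 0

After press 3 at (1,0):
1 1 1
0 0 1
1 0 0
0 0 0

After press 4 at (3,1):
1 1 1
0 0 1
1 1 0
1 1 1

After press 5 at (3,2):
1 1 1
0 0 1
1 1 1
1 0 0

After press 6 at (1,0):
0 1 1
1 1 1
0 1 1
1 0 0

Lights still on: 8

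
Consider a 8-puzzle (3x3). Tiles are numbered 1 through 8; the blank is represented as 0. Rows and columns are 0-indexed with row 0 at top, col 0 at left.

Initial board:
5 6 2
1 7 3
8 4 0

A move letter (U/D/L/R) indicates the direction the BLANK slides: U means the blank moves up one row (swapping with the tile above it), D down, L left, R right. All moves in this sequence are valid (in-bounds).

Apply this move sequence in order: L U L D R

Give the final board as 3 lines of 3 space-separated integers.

After move 1 (L):
5 6 2
1 7 3
8 0 4

After move 2 (U):
5 6 2
1 0 3
8 7 4

After move 3 (L):
5 6 2
0 1 3
8 7 4

After move 4 (D):
5 6 2
8 1 3
0 7 4

After move 5 (R):
5 6 2
8 1 3
7 0 4

Answer: 5 6 2
8 1 3
7 0 4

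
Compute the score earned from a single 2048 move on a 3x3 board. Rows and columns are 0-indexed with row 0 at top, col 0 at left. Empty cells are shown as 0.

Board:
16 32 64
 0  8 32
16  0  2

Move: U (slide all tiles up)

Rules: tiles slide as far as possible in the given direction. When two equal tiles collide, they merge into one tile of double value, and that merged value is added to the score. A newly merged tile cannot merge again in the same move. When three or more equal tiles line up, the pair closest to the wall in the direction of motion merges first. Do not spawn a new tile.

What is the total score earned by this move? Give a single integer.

Answer: 32

Derivation:
Slide up:
col 0: [16, 0, 16] -> [32, 0, 0]  score +32 (running 32)
col 1: [32, 8, 0] -> [32, 8, 0]  score +0 (running 32)
col 2: [64, 32, 2] -> [64, 32, 2]  score +0 (running 32)
Board after move:
32 32 64
 0  8 32
 0  0  2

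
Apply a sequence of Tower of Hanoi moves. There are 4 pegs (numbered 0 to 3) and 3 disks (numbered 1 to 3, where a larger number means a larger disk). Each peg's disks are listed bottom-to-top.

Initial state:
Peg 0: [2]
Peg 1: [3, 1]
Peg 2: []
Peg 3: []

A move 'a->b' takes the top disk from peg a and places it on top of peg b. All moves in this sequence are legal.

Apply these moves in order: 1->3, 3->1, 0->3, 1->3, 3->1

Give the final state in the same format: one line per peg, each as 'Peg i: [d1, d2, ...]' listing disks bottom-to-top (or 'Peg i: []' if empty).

After move 1 (1->3):
Peg 0: [2]
Peg 1: [3]
Peg 2: []
Peg 3: [1]

After move 2 (3->1):
Peg 0: [2]
Peg 1: [3, 1]
Peg 2: []
Peg 3: []

After move 3 (0->3):
Peg 0: []
Peg 1: [3, 1]
Peg 2: []
Peg 3: [2]

After move 4 (1->3):
Peg 0: []
Peg 1: [3]
Peg 2: []
Peg 3: [2, 1]

After move 5 (3->1):
Peg 0: []
Peg 1: [3, 1]
Peg 2: []
Peg 3: [2]

Answer: Peg 0: []
Peg 1: [3, 1]
Peg 2: []
Peg 3: [2]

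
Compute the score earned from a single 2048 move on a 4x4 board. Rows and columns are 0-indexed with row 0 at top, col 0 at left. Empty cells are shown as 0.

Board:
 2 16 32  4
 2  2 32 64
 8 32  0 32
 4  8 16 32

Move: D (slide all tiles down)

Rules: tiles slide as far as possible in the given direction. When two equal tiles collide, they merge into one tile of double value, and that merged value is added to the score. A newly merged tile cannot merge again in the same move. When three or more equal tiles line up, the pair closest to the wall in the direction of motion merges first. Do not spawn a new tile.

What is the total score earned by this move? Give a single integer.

Slide down:
col 0: [2, 2, 8, 4] -> [0, 4, 8, 4]  score +4 (running 4)
col 1: [16, 2, 32, 8] -> [16, 2, 32, 8]  score +0 (running 4)
col 2: [32, 32, 0, 16] -> [0, 0, 64, 16]  score +64 (running 68)
col 3: [4, 64, 32, 32] -> [0, 4, 64, 64]  score +64 (running 132)
Board after move:
 0 16  0  0
 4  2  0  4
 8 32 64 64
 4  8 16 64

Answer: 132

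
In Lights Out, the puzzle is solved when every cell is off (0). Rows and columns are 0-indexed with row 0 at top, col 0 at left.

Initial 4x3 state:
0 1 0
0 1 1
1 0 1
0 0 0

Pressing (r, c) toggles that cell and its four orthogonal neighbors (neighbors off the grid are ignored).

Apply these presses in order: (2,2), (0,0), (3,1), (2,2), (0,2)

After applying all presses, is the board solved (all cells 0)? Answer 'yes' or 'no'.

Answer: no

Derivation:
After press 1 at (2,2):
0 1 0
0 1 0
1 1 0
0 0 1

After press 2 at (0,0):
1 0 0
1 1 0
1 1 0
0 0 1

After press 3 at (3,1):
1 0 0
1 1 0
1 0 0
1 1 0

After press 4 at (2,2):
1 0 0
1 1 1
1 1 1
1 1 1

After press 5 at (0,2):
1 1 1
1 1 0
1 1 1
1 1 1

Lights still on: 11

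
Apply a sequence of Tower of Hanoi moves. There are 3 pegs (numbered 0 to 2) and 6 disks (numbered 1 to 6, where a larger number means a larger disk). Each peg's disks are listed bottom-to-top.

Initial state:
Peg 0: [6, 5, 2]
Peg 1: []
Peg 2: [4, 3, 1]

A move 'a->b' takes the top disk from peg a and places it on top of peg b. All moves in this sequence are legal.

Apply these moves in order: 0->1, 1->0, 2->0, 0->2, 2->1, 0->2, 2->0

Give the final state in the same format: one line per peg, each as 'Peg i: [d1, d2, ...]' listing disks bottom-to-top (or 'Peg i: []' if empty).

After move 1 (0->1):
Peg 0: [6, 5]
Peg 1: [2]
Peg 2: [4, 3, 1]

After move 2 (1->0):
Peg 0: [6, 5, 2]
Peg 1: []
Peg 2: [4, 3, 1]

After move 3 (2->0):
Peg 0: [6, 5, 2, 1]
Peg 1: []
Peg 2: [4, 3]

After move 4 (0->2):
Peg 0: [6, 5, 2]
Peg 1: []
Peg 2: [4, 3, 1]

After move 5 (2->1):
Peg 0: [6, 5, 2]
Peg 1: [1]
Peg 2: [4, 3]

After move 6 (0->2):
Peg 0: [6, 5]
Peg 1: [1]
Peg 2: [4, 3, 2]

After move 7 (2->0):
Peg 0: [6, 5, 2]
Peg 1: [1]
Peg 2: [4, 3]

Answer: Peg 0: [6, 5, 2]
Peg 1: [1]
Peg 2: [4, 3]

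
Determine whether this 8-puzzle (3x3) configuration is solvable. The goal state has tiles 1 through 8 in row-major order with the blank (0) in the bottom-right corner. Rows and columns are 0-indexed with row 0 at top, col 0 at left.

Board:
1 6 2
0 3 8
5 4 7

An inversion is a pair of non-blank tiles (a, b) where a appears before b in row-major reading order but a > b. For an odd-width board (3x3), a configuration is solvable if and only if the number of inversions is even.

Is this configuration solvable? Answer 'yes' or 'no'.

Answer: yes

Derivation:
Inversions (pairs i<j in row-major order where tile[i] > tile[j] > 0): 8
8 is even, so the puzzle is solvable.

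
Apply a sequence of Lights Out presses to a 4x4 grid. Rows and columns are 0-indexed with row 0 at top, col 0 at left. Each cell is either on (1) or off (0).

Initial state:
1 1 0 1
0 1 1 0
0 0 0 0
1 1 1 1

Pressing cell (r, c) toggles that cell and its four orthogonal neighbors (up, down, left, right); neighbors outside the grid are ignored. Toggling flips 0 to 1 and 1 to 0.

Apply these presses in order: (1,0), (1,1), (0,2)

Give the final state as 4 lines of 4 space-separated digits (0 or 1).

After press 1 at (1,0):
0 1 0 1
1 0 1 0
1 0 0 0
1 1 1 1

After press 2 at (1,1):
0 0 0 1
0 1 0 0
1 1 0 0
1 1 1 1

After press 3 at (0,2):
0 1 1 0
0 1 1 0
1 1 0 0
1 1 1 1

Answer: 0 1 1 0
0 1 1 0
1 1 0 0
1 1 1 1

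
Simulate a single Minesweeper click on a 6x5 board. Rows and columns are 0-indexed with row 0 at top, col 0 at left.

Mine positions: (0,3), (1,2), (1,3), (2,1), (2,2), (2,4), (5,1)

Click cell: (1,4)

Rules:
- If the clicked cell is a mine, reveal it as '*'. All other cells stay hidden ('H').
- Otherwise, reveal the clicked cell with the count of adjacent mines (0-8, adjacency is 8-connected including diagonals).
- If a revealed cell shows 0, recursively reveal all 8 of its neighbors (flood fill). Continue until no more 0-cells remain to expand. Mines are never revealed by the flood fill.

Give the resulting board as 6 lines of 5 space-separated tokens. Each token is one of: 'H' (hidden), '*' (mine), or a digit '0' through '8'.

H H H H H
H H H H 3
H H H H H
H H H H H
H H H H H
H H H H H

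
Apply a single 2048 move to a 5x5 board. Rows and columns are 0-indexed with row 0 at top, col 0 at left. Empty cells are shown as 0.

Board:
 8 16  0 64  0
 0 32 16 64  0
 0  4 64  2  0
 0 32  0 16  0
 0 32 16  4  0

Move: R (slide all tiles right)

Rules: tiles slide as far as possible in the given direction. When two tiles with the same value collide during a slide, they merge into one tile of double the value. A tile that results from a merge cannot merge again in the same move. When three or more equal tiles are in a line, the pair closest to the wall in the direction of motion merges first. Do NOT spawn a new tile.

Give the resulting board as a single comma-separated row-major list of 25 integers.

Answer: 0, 0, 8, 16, 64, 0, 0, 32, 16, 64, 0, 0, 4, 64, 2, 0, 0, 0, 32, 16, 0, 0, 32, 16, 4

Derivation:
Slide right:
row 0: [8, 16, 0, 64, 0] -> [0, 0, 8, 16, 64]
row 1: [0, 32, 16, 64, 0] -> [0, 0, 32, 16, 64]
row 2: [0, 4, 64, 2, 0] -> [0, 0, 4, 64, 2]
row 3: [0, 32, 0, 16, 0] -> [0, 0, 0, 32, 16]
row 4: [0, 32, 16, 4, 0] -> [0, 0, 32, 16, 4]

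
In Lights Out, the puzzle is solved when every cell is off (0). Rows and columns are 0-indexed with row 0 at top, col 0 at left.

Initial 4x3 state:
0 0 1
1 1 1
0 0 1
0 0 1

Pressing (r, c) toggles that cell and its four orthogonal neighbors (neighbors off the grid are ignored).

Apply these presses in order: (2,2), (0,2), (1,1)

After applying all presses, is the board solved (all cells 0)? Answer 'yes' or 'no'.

After press 1 at (2,2):
0 0 1
1 1 0
0 1 0
0 0 0

After press 2 at (0,2):
0 1 0
1 1 1
0 1 0
0 0 0

After press 3 at (1,1):
0 0 0
0 0 0
0 0 0
0 0 0

Lights still on: 0

Answer: yes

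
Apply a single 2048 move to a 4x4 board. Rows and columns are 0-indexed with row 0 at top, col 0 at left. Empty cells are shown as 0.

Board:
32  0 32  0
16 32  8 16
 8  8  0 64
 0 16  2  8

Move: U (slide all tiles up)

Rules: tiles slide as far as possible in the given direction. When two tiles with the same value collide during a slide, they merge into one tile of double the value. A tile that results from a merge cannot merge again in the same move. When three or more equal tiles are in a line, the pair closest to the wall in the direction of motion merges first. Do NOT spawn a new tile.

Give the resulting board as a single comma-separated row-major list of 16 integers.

Slide up:
col 0: [32, 16, 8, 0] -> [32, 16, 8, 0]
col 1: [0, 32, 8, 16] -> [32, 8, 16, 0]
col 2: [32, 8, 0, 2] -> [32, 8, 2, 0]
col 3: [0, 16, 64, 8] -> [16, 64, 8, 0]

Answer: 32, 32, 32, 16, 16, 8, 8, 64, 8, 16, 2, 8, 0, 0, 0, 0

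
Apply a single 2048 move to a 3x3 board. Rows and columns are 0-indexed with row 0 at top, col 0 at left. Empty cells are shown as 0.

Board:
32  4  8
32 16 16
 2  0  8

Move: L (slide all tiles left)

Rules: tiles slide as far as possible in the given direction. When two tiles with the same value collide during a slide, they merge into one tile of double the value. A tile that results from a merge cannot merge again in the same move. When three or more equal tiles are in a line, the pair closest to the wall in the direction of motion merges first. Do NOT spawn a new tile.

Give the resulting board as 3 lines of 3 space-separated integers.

Answer: 32  4  8
32 32  0
 2  8  0

Derivation:
Slide left:
row 0: [32, 4, 8] -> [32, 4, 8]
row 1: [32, 16, 16] -> [32, 32, 0]
row 2: [2, 0, 8] -> [2, 8, 0]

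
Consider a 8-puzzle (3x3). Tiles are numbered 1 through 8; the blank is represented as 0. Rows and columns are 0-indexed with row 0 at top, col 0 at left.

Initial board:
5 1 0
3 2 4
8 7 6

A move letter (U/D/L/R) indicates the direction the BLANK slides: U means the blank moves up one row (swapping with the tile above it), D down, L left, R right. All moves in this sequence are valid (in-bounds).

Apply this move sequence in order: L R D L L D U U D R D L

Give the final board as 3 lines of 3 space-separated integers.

Answer: 5 1 4
3 7 2
0 8 6

Derivation:
After move 1 (L):
5 0 1
3 2 4
8 7 6

After move 2 (R):
5 1 0
3 2 4
8 7 6

After move 3 (D):
5 1 4
3 2 0
8 7 6

After move 4 (L):
5 1 4
3 0 2
8 7 6

After move 5 (L):
5 1 4
0 3 2
8 7 6

After move 6 (D):
5 1 4
8 3 2
0 7 6

After move 7 (U):
5 1 4
0 3 2
8 7 6

After move 8 (U):
0 1 4
5 3 2
8 7 6

After move 9 (D):
5 1 4
0 3 2
8 7 6

After move 10 (R):
5 1 4
3 0 2
8 7 6

After move 11 (D):
5 1 4
3 7 2
8 0 6

After move 12 (L):
5 1 4
3 7 2
0 8 6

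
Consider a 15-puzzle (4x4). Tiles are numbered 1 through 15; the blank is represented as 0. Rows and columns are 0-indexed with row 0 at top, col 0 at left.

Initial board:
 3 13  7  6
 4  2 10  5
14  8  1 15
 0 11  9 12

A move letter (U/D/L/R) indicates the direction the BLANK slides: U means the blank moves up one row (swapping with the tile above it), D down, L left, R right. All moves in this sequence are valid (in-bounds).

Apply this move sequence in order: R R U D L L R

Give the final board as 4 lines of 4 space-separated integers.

After move 1 (R):
 3 13  7  6
 4  2 10  5
14  8  1 15
11  0  9 12

After move 2 (R):
 3 13  7  6
 4  2 10  5
14  8  1 15
11  9  0 12

After move 3 (U):
 3 13  7  6
 4  2 10  5
14  8  0 15
11  9  1 12

After move 4 (D):
 3 13  7  6
 4  2 10  5
14  8  1 15
11  9  0 12

After move 5 (L):
 3 13  7  6
 4  2 10  5
14  8  1 15
11  0  9 12

After move 6 (L):
 3 13  7  6
 4  2 10  5
14  8  1 15
 0 11  9 12

After move 7 (R):
 3 13  7  6
 4  2 10  5
14  8  1 15
11  0  9 12

Answer:  3 13  7  6
 4  2 10  5
14  8  1 15
11  0  9 12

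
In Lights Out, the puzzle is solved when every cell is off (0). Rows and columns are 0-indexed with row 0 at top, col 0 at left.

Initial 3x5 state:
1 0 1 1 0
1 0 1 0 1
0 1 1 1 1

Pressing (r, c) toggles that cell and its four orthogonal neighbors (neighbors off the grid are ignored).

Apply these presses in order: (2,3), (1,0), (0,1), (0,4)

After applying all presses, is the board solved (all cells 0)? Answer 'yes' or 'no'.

After press 1 at (2,3):
1 0 1 1 0
1 0 1 1 1
0 1 0 0 0

After press 2 at (1,0):
0 0 1 1 0
0 1 1 1 1
1 1 0 0 0

After press 3 at (0,1):
1 1 0 1 0
0 0 1 1 1
1 1 0 0 0

After press 4 at (0,4):
1 1 0 0 1
0 0 1 1 0
1 1 0 0 0

Lights still on: 7

Answer: no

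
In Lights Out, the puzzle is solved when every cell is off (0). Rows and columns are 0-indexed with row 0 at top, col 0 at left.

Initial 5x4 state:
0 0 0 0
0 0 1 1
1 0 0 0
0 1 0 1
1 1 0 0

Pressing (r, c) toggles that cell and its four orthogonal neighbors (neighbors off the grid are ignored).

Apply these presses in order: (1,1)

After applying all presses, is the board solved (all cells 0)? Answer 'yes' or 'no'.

Answer: no

Derivation:
After press 1 at (1,1):
0 1 0 0
1 1 0 1
1 1 0 0
0 1 0 1
1 1 0 0

Lights still on: 10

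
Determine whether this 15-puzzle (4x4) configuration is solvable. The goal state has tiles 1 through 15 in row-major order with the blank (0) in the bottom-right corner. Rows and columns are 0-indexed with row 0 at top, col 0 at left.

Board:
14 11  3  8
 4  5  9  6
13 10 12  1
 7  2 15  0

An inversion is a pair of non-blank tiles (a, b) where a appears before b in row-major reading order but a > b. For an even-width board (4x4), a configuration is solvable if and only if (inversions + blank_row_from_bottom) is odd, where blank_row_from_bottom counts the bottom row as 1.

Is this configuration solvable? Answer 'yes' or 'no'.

Answer: no

Derivation:
Inversions: 53
Blank is in row 3 (0-indexed from top), which is row 1 counting from the bottom (bottom = 1).
53 + 1 = 54, which is even, so the puzzle is not solvable.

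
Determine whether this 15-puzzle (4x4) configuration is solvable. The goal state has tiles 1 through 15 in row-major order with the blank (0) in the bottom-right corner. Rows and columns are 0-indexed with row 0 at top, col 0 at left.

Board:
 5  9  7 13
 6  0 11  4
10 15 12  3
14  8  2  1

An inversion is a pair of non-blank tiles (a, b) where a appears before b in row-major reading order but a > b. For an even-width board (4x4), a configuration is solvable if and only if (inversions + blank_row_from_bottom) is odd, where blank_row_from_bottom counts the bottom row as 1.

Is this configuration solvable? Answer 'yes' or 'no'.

Inversions: 60
Blank is in row 1 (0-indexed from top), which is row 3 counting from the bottom (bottom = 1).
60 + 3 = 63, which is odd, so the puzzle is solvable.

Answer: yes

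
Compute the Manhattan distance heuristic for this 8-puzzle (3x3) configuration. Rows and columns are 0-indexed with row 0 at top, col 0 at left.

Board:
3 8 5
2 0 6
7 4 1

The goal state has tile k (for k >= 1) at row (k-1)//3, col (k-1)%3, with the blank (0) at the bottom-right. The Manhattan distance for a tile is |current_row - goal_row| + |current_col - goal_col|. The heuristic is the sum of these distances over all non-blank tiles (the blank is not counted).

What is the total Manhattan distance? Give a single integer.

Tile 3: at (0,0), goal (0,2), distance |0-0|+|0-2| = 2
Tile 8: at (0,1), goal (2,1), distance |0-2|+|1-1| = 2
Tile 5: at (0,2), goal (1,1), distance |0-1|+|2-1| = 2
Tile 2: at (1,0), goal (0,1), distance |1-0|+|0-1| = 2
Tile 6: at (1,2), goal (1,2), distance |1-1|+|2-2| = 0
Tile 7: at (2,0), goal (2,0), distance |2-2|+|0-0| = 0
Tile 4: at (2,1), goal (1,0), distance |2-1|+|1-0| = 2
Tile 1: at (2,2), goal (0,0), distance |2-0|+|2-0| = 4
Sum: 2 + 2 + 2 + 2 + 0 + 0 + 2 + 4 = 14

Answer: 14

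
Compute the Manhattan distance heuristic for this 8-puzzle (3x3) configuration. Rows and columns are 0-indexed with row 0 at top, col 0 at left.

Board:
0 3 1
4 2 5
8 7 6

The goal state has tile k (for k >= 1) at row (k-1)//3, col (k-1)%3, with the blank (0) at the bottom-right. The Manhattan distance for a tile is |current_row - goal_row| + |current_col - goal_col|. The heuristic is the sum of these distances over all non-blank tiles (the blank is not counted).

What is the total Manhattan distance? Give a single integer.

Tile 3: at (0,1), goal (0,2), distance |0-0|+|1-2| = 1
Tile 1: at (0,2), goal (0,0), distance |0-0|+|2-0| = 2
Tile 4: at (1,0), goal (1,0), distance |1-1|+|0-0| = 0
Tile 2: at (1,1), goal (0,1), distance |1-0|+|1-1| = 1
Tile 5: at (1,2), goal (1,1), distance |1-1|+|2-1| = 1
Tile 8: at (2,0), goal (2,1), distance |2-2|+|0-1| = 1
Tile 7: at (2,1), goal (2,0), distance |2-2|+|1-0| = 1
Tile 6: at (2,2), goal (1,2), distance |2-1|+|2-2| = 1
Sum: 1 + 2 + 0 + 1 + 1 + 1 + 1 + 1 = 8

Answer: 8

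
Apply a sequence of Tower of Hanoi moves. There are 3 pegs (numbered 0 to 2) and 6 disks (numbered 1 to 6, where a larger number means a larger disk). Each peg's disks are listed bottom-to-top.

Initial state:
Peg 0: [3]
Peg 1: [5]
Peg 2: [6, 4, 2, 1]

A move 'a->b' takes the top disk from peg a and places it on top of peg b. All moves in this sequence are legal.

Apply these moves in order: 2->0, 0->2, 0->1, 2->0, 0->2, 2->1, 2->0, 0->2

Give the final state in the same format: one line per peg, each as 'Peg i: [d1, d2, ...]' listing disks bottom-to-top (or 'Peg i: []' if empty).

After move 1 (2->0):
Peg 0: [3, 1]
Peg 1: [5]
Peg 2: [6, 4, 2]

After move 2 (0->2):
Peg 0: [3]
Peg 1: [5]
Peg 2: [6, 4, 2, 1]

After move 3 (0->1):
Peg 0: []
Peg 1: [5, 3]
Peg 2: [6, 4, 2, 1]

After move 4 (2->0):
Peg 0: [1]
Peg 1: [5, 3]
Peg 2: [6, 4, 2]

After move 5 (0->2):
Peg 0: []
Peg 1: [5, 3]
Peg 2: [6, 4, 2, 1]

After move 6 (2->1):
Peg 0: []
Peg 1: [5, 3, 1]
Peg 2: [6, 4, 2]

After move 7 (2->0):
Peg 0: [2]
Peg 1: [5, 3, 1]
Peg 2: [6, 4]

After move 8 (0->2):
Peg 0: []
Peg 1: [5, 3, 1]
Peg 2: [6, 4, 2]

Answer: Peg 0: []
Peg 1: [5, 3, 1]
Peg 2: [6, 4, 2]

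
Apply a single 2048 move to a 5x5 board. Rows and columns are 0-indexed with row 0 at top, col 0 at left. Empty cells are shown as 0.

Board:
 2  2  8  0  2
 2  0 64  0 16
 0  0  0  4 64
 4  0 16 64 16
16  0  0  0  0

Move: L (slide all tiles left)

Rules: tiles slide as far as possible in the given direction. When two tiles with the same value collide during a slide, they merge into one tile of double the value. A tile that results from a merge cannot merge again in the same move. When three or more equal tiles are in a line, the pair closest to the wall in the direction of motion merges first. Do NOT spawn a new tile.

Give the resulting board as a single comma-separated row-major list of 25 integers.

Slide left:
row 0: [2, 2, 8, 0, 2] -> [4, 8, 2, 0, 0]
row 1: [2, 0, 64, 0, 16] -> [2, 64, 16, 0, 0]
row 2: [0, 0, 0, 4, 64] -> [4, 64, 0, 0, 0]
row 3: [4, 0, 16, 64, 16] -> [4, 16, 64, 16, 0]
row 4: [16, 0, 0, 0, 0] -> [16, 0, 0, 0, 0]

Answer: 4, 8, 2, 0, 0, 2, 64, 16, 0, 0, 4, 64, 0, 0, 0, 4, 16, 64, 16, 0, 16, 0, 0, 0, 0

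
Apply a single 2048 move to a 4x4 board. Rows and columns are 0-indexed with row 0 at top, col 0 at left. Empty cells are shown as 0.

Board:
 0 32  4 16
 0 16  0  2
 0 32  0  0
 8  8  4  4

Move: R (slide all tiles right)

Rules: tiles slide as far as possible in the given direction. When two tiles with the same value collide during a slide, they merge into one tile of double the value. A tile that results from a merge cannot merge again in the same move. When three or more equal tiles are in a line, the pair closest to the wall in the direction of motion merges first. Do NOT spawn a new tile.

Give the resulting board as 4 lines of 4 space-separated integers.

Answer:  0 32  4 16
 0  0 16  2
 0  0  0 32
 0  0 16  8

Derivation:
Slide right:
row 0: [0, 32, 4, 16] -> [0, 32, 4, 16]
row 1: [0, 16, 0, 2] -> [0, 0, 16, 2]
row 2: [0, 32, 0, 0] -> [0, 0, 0, 32]
row 3: [8, 8, 4, 4] -> [0, 0, 16, 8]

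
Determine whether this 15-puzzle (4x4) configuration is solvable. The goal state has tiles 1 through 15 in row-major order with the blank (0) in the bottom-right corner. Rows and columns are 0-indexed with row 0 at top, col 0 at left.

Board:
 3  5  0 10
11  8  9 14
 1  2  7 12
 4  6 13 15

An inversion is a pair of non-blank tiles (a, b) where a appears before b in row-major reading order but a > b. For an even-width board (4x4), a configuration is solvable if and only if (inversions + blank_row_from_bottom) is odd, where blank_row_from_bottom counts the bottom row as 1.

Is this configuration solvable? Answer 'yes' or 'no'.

Inversions: 40
Blank is in row 0 (0-indexed from top), which is row 4 counting from the bottom (bottom = 1).
40 + 4 = 44, which is even, so the puzzle is not solvable.

Answer: no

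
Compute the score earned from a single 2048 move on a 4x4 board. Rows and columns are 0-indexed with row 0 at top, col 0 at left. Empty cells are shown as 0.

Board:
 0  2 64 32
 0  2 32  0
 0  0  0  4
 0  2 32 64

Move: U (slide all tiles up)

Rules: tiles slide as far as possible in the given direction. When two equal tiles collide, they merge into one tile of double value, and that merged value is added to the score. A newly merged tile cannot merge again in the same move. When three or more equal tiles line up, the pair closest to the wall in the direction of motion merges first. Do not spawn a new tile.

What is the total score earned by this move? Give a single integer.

Slide up:
col 0: [0, 0, 0, 0] -> [0, 0, 0, 0]  score +0 (running 0)
col 1: [2, 2, 0, 2] -> [4, 2, 0, 0]  score +4 (running 4)
col 2: [64, 32, 0, 32] -> [64, 64, 0, 0]  score +64 (running 68)
col 3: [32, 0, 4, 64] -> [32, 4, 64, 0]  score +0 (running 68)
Board after move:
 0  4 64 32
 0  2 64  4
 0  0  0 64
 0  0  0  0

Answer: 68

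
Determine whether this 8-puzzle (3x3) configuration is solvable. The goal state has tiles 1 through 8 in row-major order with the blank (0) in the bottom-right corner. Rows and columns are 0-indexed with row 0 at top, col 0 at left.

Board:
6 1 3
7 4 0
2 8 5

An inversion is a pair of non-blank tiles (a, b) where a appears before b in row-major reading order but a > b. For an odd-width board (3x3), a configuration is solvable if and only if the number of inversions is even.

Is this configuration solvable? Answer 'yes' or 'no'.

Answer: no

Derivation:
Inversions (pairs i<j in row-major order where tile[i] > tile[j] > 0): 11
11 is odd, so the puzzle is not solvable.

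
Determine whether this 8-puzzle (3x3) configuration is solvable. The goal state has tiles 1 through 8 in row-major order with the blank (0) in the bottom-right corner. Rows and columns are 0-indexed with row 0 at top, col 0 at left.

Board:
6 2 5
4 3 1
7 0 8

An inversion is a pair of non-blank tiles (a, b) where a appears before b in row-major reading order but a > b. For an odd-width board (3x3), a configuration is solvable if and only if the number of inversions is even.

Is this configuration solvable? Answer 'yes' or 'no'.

Answer: yes

Derivation:
Inversions (pairs i<j in row-major order where tile[i] > tile[j] > 0): 12
12 is even, so the puzzle is solvable.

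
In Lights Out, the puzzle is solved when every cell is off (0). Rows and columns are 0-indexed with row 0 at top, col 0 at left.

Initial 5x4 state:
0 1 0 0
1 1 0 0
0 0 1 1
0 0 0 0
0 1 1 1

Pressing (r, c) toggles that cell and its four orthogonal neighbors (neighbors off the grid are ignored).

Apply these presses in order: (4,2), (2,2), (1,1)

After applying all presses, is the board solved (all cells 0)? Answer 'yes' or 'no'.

Answer: yes

Derivation:
After press 1 at (4,2):
0 1 0 0
1 1 0 0
0 0 1 1
0 0 1 0
0 0 0 0

After press 2 at (2,2):
0 1 0 0
1 1 1 0
0 1 0 0
0 0 0 0
0 0 0 0

After press 3 at (1,1):
0 0 0 0
0 0 0 0
0 0 0 0
0 0 0 0
0 0 0 0

Lights still on: 0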